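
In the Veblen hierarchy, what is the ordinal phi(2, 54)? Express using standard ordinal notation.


phi(2, 54):
phi(2, beta) = zeta_beta (the beta-th zeta number, fixed point of epsilon).
phi(2, 54) = zeta_54

zeta_54


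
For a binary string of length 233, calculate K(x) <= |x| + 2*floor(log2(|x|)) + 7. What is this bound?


floor(log2(233)) = 7
2 * 7 = 14
K(x) <= 233 + 14 + 7 = 254

254


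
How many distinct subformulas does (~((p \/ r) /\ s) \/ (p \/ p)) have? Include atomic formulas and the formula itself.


Formula: (~((p \/ r) /\ s) \/ (p \/ p))
Subformulas found:
  1. s
  2. r
  3. p
  4. (p \/ p)
  5. (p \/ r)
  6. ((p \/ r) /\ s)
  7. ~((p \/ r) /\ s)
  8. (~((p \/ r) /\ s) \/ (p \/ p))
Total distinct subformulas = 8

8


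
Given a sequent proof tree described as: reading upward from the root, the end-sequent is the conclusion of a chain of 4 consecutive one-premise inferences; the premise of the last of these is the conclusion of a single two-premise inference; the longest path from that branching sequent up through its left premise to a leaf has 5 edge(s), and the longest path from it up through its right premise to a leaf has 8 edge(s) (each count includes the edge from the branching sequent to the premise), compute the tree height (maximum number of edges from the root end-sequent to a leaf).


Longest path through the left premise: 5 edges (measured from the branching sequent)
Longest path through the right premise: 8 edges
Height of the subtree rooted at the branching sequent: max(5, 8) = 8
The branching sequent sits 4 edges above the root (the chain of one-premise inferences), so height = 8 + 4 = 12

12


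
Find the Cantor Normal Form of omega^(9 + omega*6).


omega^(9 + omega*6):
In ordinal addition a term is absorbed by a following term of strictly larger exponent: 0 < 1, so 9 + omega*6 = omega*6.
omega raised to a CNF ordinal is a single CNF term: Result = omega^(omega*6)

omega^(omega*6)


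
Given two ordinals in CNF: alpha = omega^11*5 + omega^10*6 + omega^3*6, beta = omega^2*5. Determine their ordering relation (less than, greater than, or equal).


Compare term by term from highest exponent:
alpha = omega^11*5 + omega^10*6 + omega^3*6
beta = omega^2*5
Term 1: alpha has omega^11*5, beta has omega^2*5
Term 2: alpha has omega^10*6, beta has omega^0*0
Term 3: alpha has omega^3*6, beta has omega^0*0
Result: alpha > beta

alpha > beta


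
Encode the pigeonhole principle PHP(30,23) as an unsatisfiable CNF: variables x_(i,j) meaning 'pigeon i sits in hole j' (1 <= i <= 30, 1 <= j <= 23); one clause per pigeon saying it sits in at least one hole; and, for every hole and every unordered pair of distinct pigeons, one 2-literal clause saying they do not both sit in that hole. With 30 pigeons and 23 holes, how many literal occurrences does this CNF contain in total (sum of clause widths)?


PHP(30,23): 30 pigeons, 23 holes, 30*23 = 690 variables.
- pigeon clauses: one per pigeon -> 30 clauses of width 23 -> 690 literals
- hole clauses: 23 holes * C(30,2) = 23 * 435 -> 10005 clauses of width 2 -> 20010 literals
Total literal occurrences = 690 + 20010 = 20700

20700


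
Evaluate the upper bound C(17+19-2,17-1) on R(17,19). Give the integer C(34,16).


R(17,19) <= C(17+19-2, 17-1) = C(34, 16)
C(34, 16) = 34! / (16! * 18!)
= 2203961430

2203961430


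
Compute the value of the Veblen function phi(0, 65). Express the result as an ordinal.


phi(0, 65):
phi(0, beta) = omega^beta by definition.
phi(0, 65) = omega^65

omega^65


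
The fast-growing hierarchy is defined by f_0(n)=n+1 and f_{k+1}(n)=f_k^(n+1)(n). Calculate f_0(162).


f_0(162) = 162 + 1 = 163

163


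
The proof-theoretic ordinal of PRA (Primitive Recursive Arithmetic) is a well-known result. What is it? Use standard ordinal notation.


The proof-theoretic ordinal of PRA (Primitive Recursive Arithmetic) is a standard result in ordinal analysis.
This ordinal is the supremum of order types of primitive recursive well-orderings
that the theory can prove to be well-ordered.
For PRA (Primitive Recursive Arithmetic), the proof-theoretic ordinal is omega^omega.

omega^omega


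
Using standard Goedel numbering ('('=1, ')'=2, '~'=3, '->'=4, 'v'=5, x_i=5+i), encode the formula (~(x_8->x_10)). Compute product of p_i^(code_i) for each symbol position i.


Formula: (~(x_8->x_10))
Symbol codes: [1, 3, 1, 13, 4, 15, 2, 2]
Primes: [2, 3, 5, 7, 11, 13, 17, 19]
p_1^1 = 2^1 = 2
p_2^3 = 3^3 = 27
p_3^1 = 5^1 = 5
p_4^13 = 7^13 = 96889010407
p_5^4 = 11^4 = 14641
p_6^15 = 13^15 = 51185893014090757
p_7^2 = 17^2 = 289
p_8^2 = 19^2 = 361
Product = 2045334548496226490433230270286749402970

2045334548496226490433230270286749402970


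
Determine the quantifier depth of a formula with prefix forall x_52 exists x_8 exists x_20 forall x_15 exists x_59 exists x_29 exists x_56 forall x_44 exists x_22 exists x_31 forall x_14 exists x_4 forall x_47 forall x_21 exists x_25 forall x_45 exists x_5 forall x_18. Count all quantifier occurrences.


Quantifier prefix has 18 quantifier symbols.
Quantifier depth = 18

18


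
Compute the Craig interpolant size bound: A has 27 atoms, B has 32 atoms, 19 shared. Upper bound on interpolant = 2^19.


Shared atoms = 19
Craig interpolant size bound = 2^19
= 524288

524288


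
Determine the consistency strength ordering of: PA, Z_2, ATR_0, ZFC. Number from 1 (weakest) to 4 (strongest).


Ordering by consistency strength:
1. PA
2. ATR_0
3. Z_2
4. ZFC


PA=1, Z_2=3, ATR_0=2, ZFC=4


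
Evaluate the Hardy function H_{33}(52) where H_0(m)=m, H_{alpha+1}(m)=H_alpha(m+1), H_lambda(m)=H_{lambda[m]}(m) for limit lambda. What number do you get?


H_33(52):
For finite ordinals k, H_k(n) = n + k (each successor step adds 1).
H_33(52) = 52 + 33 = 85

85


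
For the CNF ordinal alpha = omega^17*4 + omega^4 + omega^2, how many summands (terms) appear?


CNF: omega^17*4 + omega^4 + omega^2
Count the summands separated by '+':
  term 1: omega^17*4
  term 2: omega^4
  term 3: omega^2
Total terms = 3

3


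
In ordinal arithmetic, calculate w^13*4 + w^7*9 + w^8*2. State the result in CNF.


Ordinal addition (w^13*4 + w^7*9) + w^8*2:
alpha's leading term has exponent 13 > beta's exponent 8, so it survives.
alpha's tail term has exponent 7 < beta's exponent 8, so it is absorbed by beta.
In ordinal addition, any term followed by a strictly larger-exponent term is absorbed.
Result = w^13*4 + w^8*2

w^13*4 + w^8*2


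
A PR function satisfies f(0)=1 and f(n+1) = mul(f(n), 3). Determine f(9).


f(0) = 1
f(1) = mul(f(0), 3) = mul(1, 3) = 3
f(2) = mul(f(1), 3) = mul(3, 3) = 9
f(3) = mul(f(2), 3) = mul(9, 3) = 27
f(4) = mul(f(3), 3) = mul(27, 3) = 81
f(5) = mul(f(4), 3) = mul(81, 3) = 243
f(6) = mul(f(5), 3) = mul(243, 3) = 729
f(7) = mul(f(6), 3) = mul(729, 3) = 2187
f(8) = mul(f(7), 3) = mul(2187, 3) = 6561
f(9) = mul(f(8), 3) = mul(6561, 3) = 19683


19683


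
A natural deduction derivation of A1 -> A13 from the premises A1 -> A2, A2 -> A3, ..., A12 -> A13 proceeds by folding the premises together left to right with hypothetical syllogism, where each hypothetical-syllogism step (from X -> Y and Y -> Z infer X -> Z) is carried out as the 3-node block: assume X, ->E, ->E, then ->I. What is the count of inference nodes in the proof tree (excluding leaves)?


There are 12 premises in the chain. The first HS step combines premises 1 and 2; each further premise needs one more HS step.
So 12 premises require 12 - 1 = 11 hypothetical-syllogism steps.
Each HS step uses 3 inference nodes (->E, ->E, ->I).
11 * 3 = 33 total inference nodes.

33


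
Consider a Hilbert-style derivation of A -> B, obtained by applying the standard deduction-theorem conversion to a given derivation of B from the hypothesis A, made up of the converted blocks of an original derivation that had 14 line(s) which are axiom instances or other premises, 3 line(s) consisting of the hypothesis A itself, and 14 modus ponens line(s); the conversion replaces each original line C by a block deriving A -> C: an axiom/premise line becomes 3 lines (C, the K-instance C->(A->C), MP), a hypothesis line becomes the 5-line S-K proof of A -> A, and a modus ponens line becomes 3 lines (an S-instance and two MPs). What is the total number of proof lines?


Deduction-theorem conversion, block by block:
- 14 axiom/premise lines -> 3 lines each = 42
- 3 hypothesis lines -> 5 lines each (identity proof A->A) = 15
- 14 MP lines -> 3 lines each (S-instance, MP, MP) = 42
Total = 42 + 15 + 42 = 99 lines.

99


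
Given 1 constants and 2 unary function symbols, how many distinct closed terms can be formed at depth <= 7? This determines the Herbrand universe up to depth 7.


Herbrand terms by depth:
Depth 0: 1 constants
Depth 1: 2 new terms (running total: 3)
Depth 2: 4 new terms (running total: 7)
Depth 3: 8 new terms (running total: 15)
Depth 4: 16 new terms (running total: 31)
Depth 5: 32 new terms (running total: 63)
Depth 6: 64 new terms (running total: 127)
Depth 7: 128 new terms (running total: 255)
Total distinct ground terms = 255

255


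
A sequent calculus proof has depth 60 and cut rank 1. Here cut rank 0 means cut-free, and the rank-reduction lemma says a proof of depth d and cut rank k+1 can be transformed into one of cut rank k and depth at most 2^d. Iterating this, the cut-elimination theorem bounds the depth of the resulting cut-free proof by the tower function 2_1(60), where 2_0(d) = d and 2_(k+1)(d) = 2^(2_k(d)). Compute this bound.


Each rank reduction sends depth d to at most 2^d; cut rank r needs r reductions.
2_0(60) = 60
2_1(60) = 2^60 = 1152921504606846976
Cut-free depth bound = 1152921504606846976

1152921504606846976


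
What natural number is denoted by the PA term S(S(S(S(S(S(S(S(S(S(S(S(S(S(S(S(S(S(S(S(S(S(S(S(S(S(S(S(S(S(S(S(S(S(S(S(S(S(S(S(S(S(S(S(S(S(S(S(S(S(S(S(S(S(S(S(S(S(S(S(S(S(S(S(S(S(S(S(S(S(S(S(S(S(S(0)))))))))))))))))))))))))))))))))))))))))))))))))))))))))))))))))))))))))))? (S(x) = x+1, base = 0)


Counting successors applied to 0:
75 applications of S to 0 = 75

75


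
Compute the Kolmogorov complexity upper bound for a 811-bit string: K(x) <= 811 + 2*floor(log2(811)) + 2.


floor(log2(811)) = 9
2 * 9 = 18
K(x) <= 811 + 18 + 2 = 831

831


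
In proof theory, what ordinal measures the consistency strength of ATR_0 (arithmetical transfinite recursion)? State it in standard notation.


The proof-theoretic ordinal of ATR_0 (arithmetical transfinite recursion) is a standard result in ordinal analysis.
This ordinal is the supremum of order types of primitive recursive well-orderings
that the theory can prove to be well-ordered.
For ATR_0 (arithmetical transfinite recursion), the proof-theoretic ordinal is Gamma_0.

Gamma_0


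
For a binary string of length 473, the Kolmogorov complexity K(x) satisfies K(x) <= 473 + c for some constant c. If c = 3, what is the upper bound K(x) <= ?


K(x) <= |x| + c = 473 + 3 = 476

476


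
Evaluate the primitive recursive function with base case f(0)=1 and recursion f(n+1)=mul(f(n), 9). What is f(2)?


f(0) = 1
f(1) = mul(f(0), 9) = mul(1, 9) = 9
f(2) = mul(f(1), 9) = mul(9, 9) = 81


81


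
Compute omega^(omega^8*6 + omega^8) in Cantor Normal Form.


omega^(omega^8*6 + omega^8):
Both terms of the exponent have the same exponent 8, so they merge: omega^8*6 + omega^8 = omega^8*(6+1) = omega^8*7.
omega raised to a CNF ordinal is a single CNF term: Result = omega^(omega^8*7)

omega^(omega^8*7)


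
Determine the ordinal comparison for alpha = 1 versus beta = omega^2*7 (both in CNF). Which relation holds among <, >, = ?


Compare term by term from highest exponent:
alpha = 1
beta = omega^2*7
Term 1: alpha has omega^0*1, beta has omega^2*7
Result: alpha < beta

alpha < beta


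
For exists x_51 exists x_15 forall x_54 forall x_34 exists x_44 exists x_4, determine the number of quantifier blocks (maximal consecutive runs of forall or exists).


Alternations = 2.
Blocks = alternations + 1 = 3

3


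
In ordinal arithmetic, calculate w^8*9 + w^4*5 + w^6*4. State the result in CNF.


Ordinal addition (w^8*9 + w^4*5) + w^6*4:
alpha's leading term has exponent 8 > beta's exponent 6, so it survives.
alpha's tail term has exponent 4 < beta's exponent 6, so it is absorbed by beta.
In ordinal addition, any term followed by a strictly larger-exponent term is absorbed.
Result = w^8*9 + w^6*4

w^8*9 + w^6*4


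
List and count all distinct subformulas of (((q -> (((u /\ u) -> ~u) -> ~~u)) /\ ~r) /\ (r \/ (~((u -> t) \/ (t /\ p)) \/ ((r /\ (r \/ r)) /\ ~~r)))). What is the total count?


Formula: (((q -> (((u /\ u) -> ~u) -> ~~u)) /\ ~r) /\ (r \/ (~((u -> t) \/ (t /\ p)) \/ ((r /\ (r \/ r)) /\ ~~r))))
Subformulas found:
  1. r
  2. q
  3. u
  4. t
  5. p
  6. ~u
  7. ~r
  8. ~~r
  9. ~~u
  10. (u /\ u)
  11. (u -> t)
  12. (r \/ r)
  13. (t /\ p)
  14. (r /\ (r \/ r))
  15. ((u /\ u) -> ~u)
  16. ((u -> t) \/ (t /\ p))
  17. ~((u -> t) \/ (t /\ p))
  18. ((r /\ (r \/ r)) /\ ~~r)
  19. (((u /\ u) -> ~u) -> ~~u)
  20. (q -> (((u /\ u) -> ~u) -> ~~u))
  21. ((q -> (((u /\ u) -> ~u) -> ~~u)) /\ ~r)
  22. (~((u -> t) \/ (t /\ p)) \/ ((r /\ (r \/ r)) /\ ~~r))
  23. (r \/ (~((u -> t) \/ (t /\ p)) \/ ((r /\ (r \/ r)) /\ ~~r)))
  24. (((q -> (((u /\ u) -> ~u) -> ~~u)) /\ ~r) /\ (r \/ (~((u -> t) \/ (t /\ p)) \/ ((r /\ (r \/ r)) /\ ~~r))))
Total distinct subformulas = 24

24


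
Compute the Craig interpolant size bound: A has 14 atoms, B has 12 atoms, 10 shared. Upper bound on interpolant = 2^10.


Shared atoms = 10
Craig interpolant size bound = 2^10
= 1024

1024


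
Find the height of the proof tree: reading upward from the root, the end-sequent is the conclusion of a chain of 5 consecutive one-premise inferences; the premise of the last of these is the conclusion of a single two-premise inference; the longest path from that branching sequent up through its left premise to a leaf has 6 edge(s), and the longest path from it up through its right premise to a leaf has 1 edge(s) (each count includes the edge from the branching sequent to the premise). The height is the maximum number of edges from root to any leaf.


Longest path through the left premise: 6 edges (measured from the branching sequent)
Longest path through the right premise: 1 edges
Height of the subtree rooted at the branching sequent: max(6, 1) = 6
The branching sequent sits 5 edges above the root (the chain of one-premise inferences), so height = 6 + 5 = 11

11


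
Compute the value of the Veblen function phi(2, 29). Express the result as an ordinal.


phi(2, 29):
phi(2, beta) = zeta_beta (the beta-th zeta number, fixed point of epsilon).
phi(2, 29) = zeta_29

zeta_29


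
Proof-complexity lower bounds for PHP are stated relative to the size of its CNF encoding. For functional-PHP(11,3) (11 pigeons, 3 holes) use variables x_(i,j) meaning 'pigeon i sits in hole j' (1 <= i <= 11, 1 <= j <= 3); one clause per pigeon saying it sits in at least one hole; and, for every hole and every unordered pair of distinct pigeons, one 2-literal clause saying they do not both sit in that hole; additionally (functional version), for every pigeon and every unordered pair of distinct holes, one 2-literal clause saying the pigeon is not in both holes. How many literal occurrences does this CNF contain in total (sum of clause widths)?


functional-PHP(11,3): 11 pigeons, 3 holes, 11*3 = 33 variables.
- pigeon clauses: one per pigeon -> 11 clauses of width 3 -> 33 literals
- hole clauses: 3 holes * C(11,2) = 3 * 55 -> 165 clauses of width 2 -> 330 literals
- functional clauses: 11 pigeons * C(3,2) = 11 * 3 -> 33 clauses of width 2 -> 66 literals
Total literal occurrences = 33 + 330 + 66 = 429

429


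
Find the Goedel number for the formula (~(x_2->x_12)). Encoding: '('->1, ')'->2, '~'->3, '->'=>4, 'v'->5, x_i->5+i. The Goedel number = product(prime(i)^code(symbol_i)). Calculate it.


Formula: (~(x_2->x_12))
Symbol codes: [1, 3, 1, 7, 4, 17, 2, 2]
Primes: [2, 3, 5, 7, 11, 13, 17, 19]
p_1^1 = 2^1 = 2
p_2^3 = 3^3 = 27
p_3^1 = 5^1 = 5
p_4^7 = 7^7 = 823543
p_5^4 = 11^4 = 14641
p_6^17 = 13^17 = 8650415919381337933
p_7^2 = 17^2 = 289
p_8^2 = 19^2 = 361
Product = 2938074600683918068859199106481658570

2938074600683918068859199106481658570


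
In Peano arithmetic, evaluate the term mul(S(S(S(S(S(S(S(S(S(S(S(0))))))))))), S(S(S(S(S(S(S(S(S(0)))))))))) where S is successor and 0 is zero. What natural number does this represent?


mul(S^11(0), S^9(0)):
S^11(0) = 11
S^9(0) = 9
11 * 9 = 99

99


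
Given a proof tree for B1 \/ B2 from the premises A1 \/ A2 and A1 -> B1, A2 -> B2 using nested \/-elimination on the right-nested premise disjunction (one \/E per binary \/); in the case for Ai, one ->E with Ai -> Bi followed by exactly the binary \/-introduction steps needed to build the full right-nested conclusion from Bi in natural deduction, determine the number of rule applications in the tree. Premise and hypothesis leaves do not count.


Constructive dilemma with 2 branches, all disjunctions right-nested:
- \/E: the premise has 1 binary \/, each eliminated once: 1 nodes.
- ->E: one per case (Ai with Ai -> Bi gives Bi): 2 nodes.
- \/I: in case i < n, Bi needs 1 step to form Bi \/ (B(i+1) \/ ...) and then i-1 steps to prepend B(i-1), ..., B1, i.e. i steps; in case i = n, B2 needs 1 prepend steps.
  \/I total = (1 + 2 + ... + 1) + 1 = 1 + 1 = 2 nodes.
Total = 1 + 2 + 2 = 5

5


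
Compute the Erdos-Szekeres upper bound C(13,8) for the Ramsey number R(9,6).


R(9,6) <= C(9+6-2, 9-1) = C(13, 8)
C(13, 8) = 13! / (8! * 5!)
= 1287

1287


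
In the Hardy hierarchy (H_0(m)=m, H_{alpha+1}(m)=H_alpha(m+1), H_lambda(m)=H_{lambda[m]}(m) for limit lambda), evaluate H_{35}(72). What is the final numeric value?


H_35(72):
For finite ordinals k, H_k(n) = n + k (each successor step adds 1).
H_35(72) = 72 + 35 = 107

107


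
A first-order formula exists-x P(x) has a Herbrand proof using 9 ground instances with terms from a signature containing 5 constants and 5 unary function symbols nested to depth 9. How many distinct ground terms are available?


Herbrand terms by depth:
Depth 0: 5 constants
Depth 1: 25 new terms (running total: 30)
Depth 2: 125 new terms (running total: 155)
Depth 3: 625 new terms (running total: 780)
Depth 4: 3125 new terms (running total: 3905)
Depth 5: 15625 new terms (running total: 19530)
Depth 6: 78125 new terms (running total: 97655)
Depth 7: 390625 new terms (running total: 488280)
Depth 8: 1953125 new terms (running total: 2441405)
Depth 9: 9765625 new terms (running total: 12207030)
Total distinct ground terms = 12207030

12207030


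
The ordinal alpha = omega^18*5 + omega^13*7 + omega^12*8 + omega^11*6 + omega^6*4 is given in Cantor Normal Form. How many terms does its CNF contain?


CNF: omega^18*5 + omega^13*7 + omega^12*8 + omega^11*6 + omega^6*4
Count the summands separated by '+':
  term 1: omega^18*5
  term 2: omega^13*7
  term 3: omega^12*8
  term 4: omega^11*6
  term 5: omega^6*4
Total terms = 5

5


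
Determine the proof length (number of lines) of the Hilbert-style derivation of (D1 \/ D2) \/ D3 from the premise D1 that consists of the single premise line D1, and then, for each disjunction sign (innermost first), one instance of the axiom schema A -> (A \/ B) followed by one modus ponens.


Building the left-nested 3-ary disjunction from D1:
- 1 premise line (D1)
- 3 disjuncts means 2 disjunction signs; each needs 1 axiom instance + 1 MP = 2 lines: 2 * 2 = 4
Total = 1 + 4 = 5 lines.

5


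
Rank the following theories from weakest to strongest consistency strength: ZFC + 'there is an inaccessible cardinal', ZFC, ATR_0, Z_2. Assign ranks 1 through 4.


Ordering by consistency strength:
1. ATR_0
2. Z_2
3. ZFC
4. ZFC + 'there is an inaccessible cardinal'


ZFC + 'there is an inaccessible cardinal'=4, ZFC=3, ATR_0=1, Z_2=2


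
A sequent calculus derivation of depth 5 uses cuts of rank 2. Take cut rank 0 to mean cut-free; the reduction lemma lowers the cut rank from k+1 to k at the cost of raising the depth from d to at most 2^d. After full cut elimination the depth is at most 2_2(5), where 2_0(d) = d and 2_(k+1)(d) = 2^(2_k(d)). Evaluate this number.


Each rank reduction sends depth d to at most 2^d; cut rank r needs r reductions.
2_0(5) = 5
2_1(5) = 2^5 = 32
2_2(5) = 2^32 = 4294967296
Cut-free depth bound = 4294967296

4294967296


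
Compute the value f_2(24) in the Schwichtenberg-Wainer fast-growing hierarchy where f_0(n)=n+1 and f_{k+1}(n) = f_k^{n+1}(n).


f_2(24) = f_1^25(24)
f_1(m) = 2m + 1.
Iterating: f_1^k(n) = 2^k*(n+1) - 1.
f_2(24) = 2^25*(24+1) - 1 = 33554432*25 - 1 = 838860799

838860799


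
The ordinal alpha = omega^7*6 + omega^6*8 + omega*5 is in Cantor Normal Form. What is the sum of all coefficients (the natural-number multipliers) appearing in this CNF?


CNF: omega^7*6 + omega^6*8 + omega*5
Coefficients: 6 + 8 + 5 = 19

19


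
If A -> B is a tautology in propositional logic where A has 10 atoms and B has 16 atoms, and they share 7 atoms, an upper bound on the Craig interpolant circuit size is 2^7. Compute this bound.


Shared atoms = 7
Craig interpolant size bound = 2^7
= 128

128


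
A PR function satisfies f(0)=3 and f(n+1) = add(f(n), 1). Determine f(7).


f(0) = 3
f(1) = add(f(0), 1) = add(3, 1) = 4
f(2) = add(f(1), 1) = add(4, 1) = 5
f(3) = add(f(2), 1) = add(5, 1) = 6
f(4) = add(f(3), 1) = add(6, 1) = 7
f(5) = add(f(4), 1) = add(7, 1) = 8
f(6) = add(f(5), 1) = add(8, 1) = 9
f(7) = add(f(6), 1) = add(9, 1) = 10


10


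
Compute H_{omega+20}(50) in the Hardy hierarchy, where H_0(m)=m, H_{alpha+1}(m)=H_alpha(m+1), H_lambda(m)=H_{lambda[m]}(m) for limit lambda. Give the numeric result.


H_{omega+20}(50):
Unwind the 20 successor steps: H_{omega+20}(50) = H_omega(50+20) = H_omega(70).
H_omega(m) = H_m(m) = m + m = 2m.
Result = 2 * 70 = 140

140


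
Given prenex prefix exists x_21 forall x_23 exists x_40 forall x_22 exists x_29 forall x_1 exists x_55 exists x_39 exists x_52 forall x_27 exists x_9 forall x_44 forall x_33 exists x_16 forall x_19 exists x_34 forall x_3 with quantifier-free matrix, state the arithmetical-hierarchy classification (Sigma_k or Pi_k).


Leading quantifier is exists, so the class is Sigma.
Number of quantifier blocks = alternations + 1 = 13 + 1 = 14.
Classification: Sigma_14

Sigma_14


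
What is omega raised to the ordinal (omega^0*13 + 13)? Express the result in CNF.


omega^(omega^0*13 + 13):
omega^0 = 1, so the exponent is 13 + 13 = 26 (finite ordinal addition).
Result = omega^26, already a single CNF term.

omega^26


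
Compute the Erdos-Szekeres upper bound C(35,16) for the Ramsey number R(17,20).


R(17,20) <= C(17+20-2, 17-1) = C(35, 16)
C(35, 16) = 35! / (16! * 19!)
= 4059928950

4059928950


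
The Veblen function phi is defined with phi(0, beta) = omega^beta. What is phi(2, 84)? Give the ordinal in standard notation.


phi(2, 84):
phi(2, beta) = zeta_beta (the beta-th zeta number, fixed point of epsilon).
phi(2, 84) = zeta_84

zeta_84


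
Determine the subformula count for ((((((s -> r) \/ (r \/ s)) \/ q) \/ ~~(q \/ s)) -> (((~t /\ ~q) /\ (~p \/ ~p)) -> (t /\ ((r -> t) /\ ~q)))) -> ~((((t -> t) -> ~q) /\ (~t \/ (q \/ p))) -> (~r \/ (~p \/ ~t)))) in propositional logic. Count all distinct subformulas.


Formula: ((((((s -> r) \/ (r \/ s)) \/ q) \/ ~~(q \/ s)) -> (((~t /\ ~q) /\ (~p \/ ~p)) -> (t /\ ((r -> t) /\ ~q)))) -> ~((((t -> t) -> ~q) /\ (~t \/ (q \/ p))) -> (~r \/ (~p \/ ~t))))
Subformulas found:
  1. r
  2. p
  3. q
  4. s
  5. t
  6. ~t
  7. ~p
  8. ~r
  9. ~q
  10. (q \/ p)
  11. (s -> r)
  12. (r \/ s)
  13. (q \/ s)
  14. (t -> t)
  15. (r -> t)
  16. ~(q \/ s)
  17. (~p \/ ~p)
  18. ~~(q \/ s)
  19. (~t /\ ~q)
  20. (~p \/ ~t)
  21. (~t \/ (q \/ p))
  22. ((t -> t) -> ~q)
  23. ((r -> t) /\ ~q)
  24. (~r \/ (~p \/ ~t))
  25. ((s -> r) \/ (r \/ s))
  26. (t /\ ((r -> t) /\ ~q))
  27. ((~t /\ ~q) /\ (~p \/ ~p))
  28. (((s -> r) \/ (r \/ s)) \/ q)
  29. (((t -> t) -> ~q) /\ (~t \/ (q \/ p)))
  30. ((((s -> r) \/ (r \/ s)) \/ q) \/ ~~(q \/ s))
  31. (((~t /\ ~q) /\ (~p \/ ~p)) -> (t /\ ((r -> t) /\ ~q)))
  32. ((((t -> t) -> ~q) /\ (~t \/ (q \/ p))) -> (~r \/ (~p \/ ~t)))
  33. ~((((t -> t) -> ~q) /\ (~t \/ (q \/ p))) -> (~r \/ (~p \/ ~t)))
  34. (((((s -> r) \/ (r \/ s)) \/ q) \/ ~~(q \/ s)) -> (((~t /\ ~q) /\ (~p \/ ~p)) -> (t /\ ((r -> t) /\ ~q))))
  35. ((((((s -> r) \/ (r \/ s)) \/ q) \/ ~~(q \/ s)) -> (((~t /\ ~q) /\ (~p \/ ~p)) -> (t /\ ((r -> t) /\ ~q)))) -> ~((((t -> t) -> ~q) /\ (~t \/ (q \/ p))) -> (~r \/ (~p \/ ~t))))
Total distinct subformulas = 35

35


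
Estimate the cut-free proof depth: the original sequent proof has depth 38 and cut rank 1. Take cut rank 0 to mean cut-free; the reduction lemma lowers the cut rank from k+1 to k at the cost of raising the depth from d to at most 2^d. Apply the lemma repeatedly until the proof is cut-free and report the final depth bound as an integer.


Each rank reduction sends depth d to at most 2^d; cut rank r needs r reductions.
2_0(38) = 38
2_1(38) = 2^38 = 274877906944
Cut-free depth bound = 274877906944

274877906944


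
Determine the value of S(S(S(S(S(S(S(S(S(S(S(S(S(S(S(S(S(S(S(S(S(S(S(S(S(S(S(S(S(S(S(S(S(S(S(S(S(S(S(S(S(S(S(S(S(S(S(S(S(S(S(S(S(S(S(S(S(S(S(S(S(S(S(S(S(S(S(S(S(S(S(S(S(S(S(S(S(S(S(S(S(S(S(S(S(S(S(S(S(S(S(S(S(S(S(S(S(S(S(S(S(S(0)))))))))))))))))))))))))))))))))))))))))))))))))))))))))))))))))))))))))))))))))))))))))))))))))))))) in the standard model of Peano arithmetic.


Counting successors applied to 0:
102 applications of S to 0 = 102

102


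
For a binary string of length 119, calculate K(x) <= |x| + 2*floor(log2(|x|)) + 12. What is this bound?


floor(log2(119)) = 6
2 * 6 = 12
K(x) <= 119 + 12 + 12 = 143

143


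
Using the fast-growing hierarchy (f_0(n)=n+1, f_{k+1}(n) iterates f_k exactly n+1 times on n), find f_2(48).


f_2(48) = f_1^49(48)
f_1(m) = 2m + 1.
Iterating: f_1^k(n) = 2^k*(n+1) - 1.
f_2(48) = 2^49*(48+1) - 1 = 562949953421312*49 - 1 = 27584547717644287

27584547717644287


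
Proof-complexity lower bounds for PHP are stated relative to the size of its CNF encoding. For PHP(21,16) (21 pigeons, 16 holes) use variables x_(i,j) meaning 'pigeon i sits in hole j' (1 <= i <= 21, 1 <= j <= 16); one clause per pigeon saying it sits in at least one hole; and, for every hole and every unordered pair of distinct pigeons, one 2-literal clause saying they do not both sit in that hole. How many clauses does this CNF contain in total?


PHP(21,16): 21 pigeons, 16 holes, 21*16 = 336 variables.
- pigeon clauses: one per pigeon -> 21 clauses
- hole clauses: 16 holes * C(21,2) = 16 * 210 -> 3360 clauses
Total clauses = 21 + 3360 = 3381

3381


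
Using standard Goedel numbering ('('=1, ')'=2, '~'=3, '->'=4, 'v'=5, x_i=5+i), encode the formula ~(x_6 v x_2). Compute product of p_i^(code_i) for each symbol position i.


Formula: ~(x_6 v x_2)
Symbol codes: [3, 1, 11, 5, 7, 2]
Primes: [2, 3, 5, 7, 11, 13]
p_1^3 = 2^3 = 8
p_2^1 = 3^1 = 3
p_3^11 = 5^11 = 48828125
p_4^5 = 7^5 = 16807
p_5^7 = 11^7 = 19487171
p_6^2 = 13^2 = 169
Product = 64864487374796484375000

64864487374796484375000


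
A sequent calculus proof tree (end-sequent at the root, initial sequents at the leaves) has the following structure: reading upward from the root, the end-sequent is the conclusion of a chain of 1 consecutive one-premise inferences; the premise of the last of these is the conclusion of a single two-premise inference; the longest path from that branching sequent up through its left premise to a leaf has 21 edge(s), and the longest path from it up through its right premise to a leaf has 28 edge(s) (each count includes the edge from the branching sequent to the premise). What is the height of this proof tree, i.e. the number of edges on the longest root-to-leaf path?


Longest path through the left premise: 21 edges (measured from the branching sequent)
Longest path through the right premise: 28 edges
Height of the subtree rooted at the branching sequent: max(21, 28) = 28
The branching sequent sits 1 edges above the root (the chain of one-premise inferences), so height = 28 + 1 = 29

29


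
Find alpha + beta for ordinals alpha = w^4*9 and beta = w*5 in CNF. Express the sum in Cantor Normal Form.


Ordinal addition w^4*9 + w*5:
Leading exponent of alpha (4) > leading exponent of beta (1).
Since alpha's term has higher exponent than beta's leading term,
the sum is simply alpha followed by beta.
Result = w^4*9 + w*5

w^4*9 + w*5


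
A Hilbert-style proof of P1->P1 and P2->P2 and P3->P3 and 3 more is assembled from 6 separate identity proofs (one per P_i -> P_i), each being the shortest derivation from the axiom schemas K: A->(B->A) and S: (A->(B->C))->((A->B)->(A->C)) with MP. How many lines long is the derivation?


The shortest proof of A->A from K and S in the Hilbert calculus has exactly 5 lines:
(1) K instance A->((A->A)->A), (2) S instance, (3) MP on 1,2, (4) K instance A->(A->A), (5) MP on 3,4.
For 6 independent identities: 6 * 5 = 30 lines total.

30


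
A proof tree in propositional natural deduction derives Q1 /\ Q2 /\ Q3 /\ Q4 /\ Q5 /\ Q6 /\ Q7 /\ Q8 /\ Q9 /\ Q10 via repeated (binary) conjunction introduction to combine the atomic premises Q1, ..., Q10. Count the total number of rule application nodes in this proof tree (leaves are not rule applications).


The target conjunction has 10 conjuncts, i.e. 9 binary /\ connectives.
Each conjunction-intro joins two pieces, so 10 atoms require 10-1 = 9 applications.
Total inference nodes = 9

9


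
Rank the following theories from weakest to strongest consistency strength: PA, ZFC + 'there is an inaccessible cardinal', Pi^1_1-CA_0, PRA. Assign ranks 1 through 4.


Ordering by consistency strength:
1. PRA
2. PA
3. Pi^1_1-CA_0
4. ZFC + 'there is an inaccessible cardinal'


PA=2, ZFC + 'there is an inaccessible cardinal'=4, Pi^1_1-CA_0=3, PRA=1


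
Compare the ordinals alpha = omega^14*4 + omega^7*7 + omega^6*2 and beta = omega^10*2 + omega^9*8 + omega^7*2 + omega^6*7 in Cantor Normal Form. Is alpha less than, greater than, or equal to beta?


Compare term by term from highest exponent:
alpha = omega^14*4 + omega^7*7 + omega^6*2
beta = omega^10*2 + omega^9*8 + omega^7*2 + omega^6*7
Term 1: alpha has omega^14*4, beta has omega^10*2
Term 2: alpha has omega^7*7, beta has omega^9*8
Term 3: alpha has omega^6*2, beta has omega^7*2
Term 4: alpha has omega^0*0, beta has omega^6*7
Result: alpha > beta

alpha > beta


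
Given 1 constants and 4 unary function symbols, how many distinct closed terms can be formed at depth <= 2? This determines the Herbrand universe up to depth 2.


Herbrand terms by depth:
Depth 0: 1 constants
Depth 1: 4 new terms (running total: 5)
Depth 2: 16 new terms (running total: 21)
Total distinct ground terms = 21

21


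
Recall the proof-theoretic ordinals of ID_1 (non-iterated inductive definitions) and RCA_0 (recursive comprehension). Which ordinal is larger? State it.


Proof-theoretic ordinal of ID_1 (non-iterated inductive definitions): psi_0(epsilon_{Omega+1})
Proof-theoretic ordinal of RCA_0 (recursive comprehension): omega^omega
Comparing: omega^omega < psi_0(epsilon_{Omega+1}).
The larger ordinal is psi_0(epsilon_{Omega+1}) (from ID_1 (non-iterated inductive definitions)).

psi_0(epsilon_{Omega+1})


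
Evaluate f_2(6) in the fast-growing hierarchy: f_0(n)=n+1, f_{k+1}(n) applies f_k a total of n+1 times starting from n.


f_2(6) = f_1^7(6)
f_1(m) = 2m + 1.
Iterating: f_1^k(n) = 2^k*(n+1) - 1.
f_2(6) = 2^7*(6+1) - 1 = 128*7 - 1 = 895

895


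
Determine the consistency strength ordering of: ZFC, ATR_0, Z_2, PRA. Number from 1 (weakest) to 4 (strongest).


Ordering by consistency strength:
1. PRA
2. ATR_0
3. Z_2
4. ZFC


ZFC=4, ATR_0=2, Z_2=3, PRA=1


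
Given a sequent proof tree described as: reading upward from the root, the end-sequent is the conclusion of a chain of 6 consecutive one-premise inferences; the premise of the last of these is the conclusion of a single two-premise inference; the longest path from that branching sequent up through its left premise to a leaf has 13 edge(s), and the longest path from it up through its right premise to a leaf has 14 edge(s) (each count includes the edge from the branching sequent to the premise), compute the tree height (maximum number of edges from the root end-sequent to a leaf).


Longest path through the left premise: 13 edges (measured from the branching sequent)
Longest path through the right premise: 14 edges
Height of the subtree rooted at the branching sequent: max(13, 14) = 14
The branching sequent sits 6 edges above the root (the chain of one-premise inferences), so height = 14 + 6 = 20

20


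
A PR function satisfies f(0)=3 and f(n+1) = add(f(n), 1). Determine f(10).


f(0) = 3
f(1) = add(f(0), 1) = add(3, 1) = 4
f(2) = add(f(1), 1) = add(4, 1) = 5
f(3) = add(f(2), 1) = add(5, 1) = 6
f(4) = add(f(3), 1) = add(6, 1) = 7
f(5) = add(f(4), 1) = add(7, 1) = 8
f(6) = add(f(5), 1) = add(8, 1) = 9
f(7) = add(f(6), 1) = add(9, 1) = 10
f(8) = add(f(7), 1) = add(10, 1) = 11
f(9) = add(f(8), 1) = add(11, 1) = 12
f(10) = add(f(9), 1) = add(12, 1) = 13


13


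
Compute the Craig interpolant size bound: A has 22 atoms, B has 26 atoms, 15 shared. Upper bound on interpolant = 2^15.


Shared atoms = 15
Craig interpolant size bound = 2^15
= 32768

32768


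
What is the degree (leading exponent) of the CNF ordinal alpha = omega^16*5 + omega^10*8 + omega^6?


CNF: omega^16*5 + omega^10*8 + omega^6
The leading term is omega^16*5, which has exponent 16.

16


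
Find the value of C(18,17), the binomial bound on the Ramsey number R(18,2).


R(18,2) <= C(18+2-2, 18-1) = C(18, 17)
C(18, 17) = 18! / (17! * 1!)
= 18

18


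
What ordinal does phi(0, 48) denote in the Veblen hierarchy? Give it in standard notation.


phi(0, 48):
phi(0, beta) = omega^beta by definition.
phi(0, 48) = omega^48

omega^48


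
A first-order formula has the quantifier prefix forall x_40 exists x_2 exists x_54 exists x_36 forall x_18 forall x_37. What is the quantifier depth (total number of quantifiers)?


Quantifier prefix has 6 quantifier symbols.
Quantifier depth = 6

6


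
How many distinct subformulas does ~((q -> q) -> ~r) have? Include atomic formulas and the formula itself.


Formula: ~((q -> q) -> ~r)
Subformulas found:
  1. q
  2. r
  3. ~r
  4. (q -> q)
  5. ((q -> q) -> ~r)
  6. ~((q -> q) -> ~r)
Total distinct subformulas = 6

6


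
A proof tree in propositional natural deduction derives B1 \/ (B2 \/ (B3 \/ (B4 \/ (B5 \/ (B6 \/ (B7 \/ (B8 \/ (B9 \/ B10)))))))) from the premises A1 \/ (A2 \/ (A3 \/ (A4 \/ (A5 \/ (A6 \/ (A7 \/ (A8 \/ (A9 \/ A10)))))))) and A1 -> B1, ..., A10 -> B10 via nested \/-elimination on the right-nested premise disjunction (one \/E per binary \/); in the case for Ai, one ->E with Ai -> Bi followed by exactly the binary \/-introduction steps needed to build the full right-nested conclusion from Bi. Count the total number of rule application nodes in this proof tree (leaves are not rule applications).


Constructive dilemma with 10 branches, all disjunctions right-nested:
- \/E: the premise has 9 binary \/, each eliminated once: 9 nodes.
- ->E: one per case (Ai with Ai -> Bi gives Bi): 10 nodes.
- \/I: in case i < n, Bi needs 1 step to form Bi \/ (B(i+1) \/ ...) and then i-1 steps to prepend B(i-1), ..., B1, i.e. i steps; in case i = n, B10 needs 9 prepend steps.
  \/I total = (1 + 2 + ... + 9) + 9 = 45 + 9 = 54 nodes.
Total = 9 + 10 + 54 = 73

73


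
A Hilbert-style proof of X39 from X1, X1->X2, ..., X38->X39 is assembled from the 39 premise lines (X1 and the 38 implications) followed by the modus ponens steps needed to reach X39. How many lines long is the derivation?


We have 39 premise lines: X1 and 38 implications.
Each implication is detached once by MP, giving 38 MP lines.
39 premise lines + 38 MP lines = 77 total lines.

77


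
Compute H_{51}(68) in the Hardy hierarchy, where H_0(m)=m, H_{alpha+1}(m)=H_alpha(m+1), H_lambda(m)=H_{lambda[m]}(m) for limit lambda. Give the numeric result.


H_51(68):
For finite ordinals k, H_k(n) = n + k (each successor step adds 1).
H_51(68) = 68 + 51 = 119

119


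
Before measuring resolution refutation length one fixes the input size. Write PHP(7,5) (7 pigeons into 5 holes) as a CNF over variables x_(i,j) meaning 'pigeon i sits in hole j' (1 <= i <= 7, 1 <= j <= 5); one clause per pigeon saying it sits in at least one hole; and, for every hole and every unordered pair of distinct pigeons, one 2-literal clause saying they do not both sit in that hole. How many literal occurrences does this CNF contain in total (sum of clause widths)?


PHP(7,5): 7 pigeons, 5 holes, 7*5 = 35 variables.
- pigeon clauses: one per pigeon -> 7 clauses of width 5 -> 35 literals
- hole clauses: 5 holes * C(7,2) = 5 * 21 -> 105 clauses of width 2 -> 210 literals
Total literal occurrences = 35 + 210 = 245

245


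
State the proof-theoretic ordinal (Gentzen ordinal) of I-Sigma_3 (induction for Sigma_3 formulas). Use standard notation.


The proof-theoretic ordinal of I-Sigma_3 (induction for Sigma_3 formulas) is a standard result in ordinal analysis.
This ordinal is the supremum of order types of primitive recursive well-orderings
that the theory can prove to be well-ordered.
For I-Sigma_3 (induction for Sigma_3 formulas), the proof-theoretic ordinal is omega^(omega^(omega^omega)).

omega^(omega^(omega^omega))


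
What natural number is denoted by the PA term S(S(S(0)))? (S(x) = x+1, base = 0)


Counting successors applied to 0:
3 applications of S to 0 = 3

3


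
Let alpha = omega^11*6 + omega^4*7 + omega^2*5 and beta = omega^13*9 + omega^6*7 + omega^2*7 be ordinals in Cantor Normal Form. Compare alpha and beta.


Compare term by term from highest exponent:
alpha = omega^11*6 + omega^4*7 + omega^2*5
beta = omega^13*9 + omega^6*7 + omega^2*7
Term 1: alpha has omega^11*6, beta has omega^13*9
Term 2: alpha has omega^4*7, beta has omega^6*7
Term 3: alpha has omega^2*5, beta has omega^2*7
Result: alpha < beta

alpha < beta


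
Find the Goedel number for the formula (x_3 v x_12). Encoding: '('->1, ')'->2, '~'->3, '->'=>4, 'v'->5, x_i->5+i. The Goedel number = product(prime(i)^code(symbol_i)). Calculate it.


Formula: (x_3 v x_12)
Symbol codes: [1, 8, 5, 17, 2]
Primes: [2, 3, 5, 7, 11]
p_1^1 = 2^1 = 2
p_2^8 = 3^8 = 6561
p_3^5 = 5^5 = 3125
p_4^17 = 7^17 = 232630513987207
p_5^2 = 11^2 = 121
Product = 1154255906716736752293750

1154255906716736752293750


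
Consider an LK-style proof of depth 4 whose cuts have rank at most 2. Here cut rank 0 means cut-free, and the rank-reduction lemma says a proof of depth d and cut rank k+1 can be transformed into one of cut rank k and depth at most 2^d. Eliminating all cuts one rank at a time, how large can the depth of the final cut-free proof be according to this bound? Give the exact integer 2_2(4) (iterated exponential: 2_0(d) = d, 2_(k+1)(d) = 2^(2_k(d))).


Each rank reduction sends depth d to at most 2^d; cut rank r needs r reductions.
2_0(4) = 4
2_1(4) = 2^4 = 16
2_2(4) = 2^16 = 65536
Cut-free depth bound = 65536

65536


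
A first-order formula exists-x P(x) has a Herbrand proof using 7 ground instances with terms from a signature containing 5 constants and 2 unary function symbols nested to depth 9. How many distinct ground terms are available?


Herbrand terms by depth:
Depth 0: 5 constants
Depth 1: 10 new terms (running total: 15)
Depth 2: 20 new terms (running total: 35)
Depth 3: 40 new terms (running total: 75)
Depth 4: 80 new terms (running total: 155)
Depth 5: 160 new terms (running total: 315)
Depth 6: 320 new terms (running total: 635)
Depth 7: 640 new terms (running total: 1275)
Depth 8: 1280 new terms (running total: 2555)
Depth 9: 2560 new terms (running total: 5115)
Total distinct ground terms = 5115

5115


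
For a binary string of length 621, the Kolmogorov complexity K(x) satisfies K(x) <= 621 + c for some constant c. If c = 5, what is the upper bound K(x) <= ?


K(x) <= |x| + c = 621 + 5 = 626

626
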